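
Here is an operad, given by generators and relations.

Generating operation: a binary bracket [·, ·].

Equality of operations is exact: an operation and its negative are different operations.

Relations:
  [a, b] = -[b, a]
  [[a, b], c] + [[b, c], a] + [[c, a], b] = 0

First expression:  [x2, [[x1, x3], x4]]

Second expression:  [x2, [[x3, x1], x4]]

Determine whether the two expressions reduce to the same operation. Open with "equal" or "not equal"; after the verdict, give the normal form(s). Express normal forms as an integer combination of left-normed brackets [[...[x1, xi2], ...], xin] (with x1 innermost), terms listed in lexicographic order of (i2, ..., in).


The first composite normalizes to -[[[x1, x3], x4], x2]
The second composite normalizes to [[[x1, x3], x4], x2]
The forms do not match — not equal.

not equal; the first gives -[[[x1, x3], x4], x2] and the second [[[x1, x3], x4], x2]


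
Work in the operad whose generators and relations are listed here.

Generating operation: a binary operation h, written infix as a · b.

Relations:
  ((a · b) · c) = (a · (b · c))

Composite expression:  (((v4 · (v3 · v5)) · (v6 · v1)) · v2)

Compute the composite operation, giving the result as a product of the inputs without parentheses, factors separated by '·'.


v4 · v3 · v5 · v6 · v1 · v2

Every regrouping of h is equal, so read the v-inputs in written order.
(v3 · v5) flattens to v3 · v5
(v4 · (v3 · v5)) flattens to v4 · v3 · v5
(v6 · v1) flattens to v6 · v1
((v4 · (v3 · v5)) · (v6 · v1)) flattens to v4 · v3 · v5 · v6 · v1
(((v4 · (v3 · v5)) · (v6 · v1)) · v2) flattens to v4 · v3 · v5 · v6 · v1 · v2


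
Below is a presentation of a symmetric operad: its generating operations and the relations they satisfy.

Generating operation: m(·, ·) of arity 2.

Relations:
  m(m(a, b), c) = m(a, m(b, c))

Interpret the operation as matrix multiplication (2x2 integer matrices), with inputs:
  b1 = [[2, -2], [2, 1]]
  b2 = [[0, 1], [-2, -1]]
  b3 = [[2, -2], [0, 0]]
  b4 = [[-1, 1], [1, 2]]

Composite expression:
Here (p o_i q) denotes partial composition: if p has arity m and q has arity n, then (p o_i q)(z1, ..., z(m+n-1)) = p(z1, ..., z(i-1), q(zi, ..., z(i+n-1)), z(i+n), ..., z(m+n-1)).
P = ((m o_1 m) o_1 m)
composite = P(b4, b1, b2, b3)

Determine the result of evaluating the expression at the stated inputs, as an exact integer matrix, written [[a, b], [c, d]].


[[-12, 12], [0, 0]]

m(b4, b1) = [[0, 3], [6, 0]]
m(m(b4, b1), b2) = [[-6, -3], [0, 6]]
m(m(m(b4, b1), b2), b3) = [[-12, 12], [0, 0]]


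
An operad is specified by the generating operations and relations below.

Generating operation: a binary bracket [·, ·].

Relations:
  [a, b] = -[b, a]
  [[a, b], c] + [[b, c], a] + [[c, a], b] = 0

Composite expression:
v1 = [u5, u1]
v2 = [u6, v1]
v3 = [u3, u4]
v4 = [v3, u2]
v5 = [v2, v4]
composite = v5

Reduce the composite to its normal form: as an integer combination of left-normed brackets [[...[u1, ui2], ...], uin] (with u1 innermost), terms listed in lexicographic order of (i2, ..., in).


-[[[[[u1, u5], u6], u2], u3], u4] + [[[[[u1, u5], u6], u2], u4], u3] + [[[[[u1, u5], u6], u3], u4], u2] - [[[[[u1, u5], u6], u4], u3], u2]

A multilinear Lie element is pinned by u1-initial words (u1 innermost).
Composite bracket: [[u6, [u5, u1]], [[u3, u4], u2]]
Under [a, b] = ab - ba we get 32 signed associative words (2^5 = 32).
Coefficients come from the u1-initial words:
  sign of u1u5u6u2u3u4 is -1, so it contributes -[[[[[u1, u5], u6], u2], u3], u4]
  sign of u1u5u6u2u4u3 is +1, so it contributes +[[[[[u1, u5], u6], u2], u4], u3]
  sign of u1u5u6u3u4u2 is +1, so it contributes +[[[[[u1, u5], u6], u3], u4], u2]
  sign of u1u5u6u4u3u2 is -1, so it contributes -[[[[[u1, u5], u6], u4], u3], u2]


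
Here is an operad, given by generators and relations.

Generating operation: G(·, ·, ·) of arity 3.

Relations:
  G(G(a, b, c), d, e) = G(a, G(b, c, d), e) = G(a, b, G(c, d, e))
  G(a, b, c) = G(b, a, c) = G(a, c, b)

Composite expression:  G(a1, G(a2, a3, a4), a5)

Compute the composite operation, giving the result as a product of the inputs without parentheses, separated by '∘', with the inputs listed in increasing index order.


Reordering under G is free, so list the a-inputs canonically.
G(a2, a3, a4) collapses to a2 ∘ a3 ∘ a4
G(a1, G(a2, a3, a4), a5) collapses to a1 ∘ a2 ∘ a3 ∘ a4 ∘ a5
the factors in increasing index order: a1 ∘ a2 ∘ a3 ∘ a4 ∘ a5

a1 ∘ a2 ∘ a3 ∘ a4 ∘ a5


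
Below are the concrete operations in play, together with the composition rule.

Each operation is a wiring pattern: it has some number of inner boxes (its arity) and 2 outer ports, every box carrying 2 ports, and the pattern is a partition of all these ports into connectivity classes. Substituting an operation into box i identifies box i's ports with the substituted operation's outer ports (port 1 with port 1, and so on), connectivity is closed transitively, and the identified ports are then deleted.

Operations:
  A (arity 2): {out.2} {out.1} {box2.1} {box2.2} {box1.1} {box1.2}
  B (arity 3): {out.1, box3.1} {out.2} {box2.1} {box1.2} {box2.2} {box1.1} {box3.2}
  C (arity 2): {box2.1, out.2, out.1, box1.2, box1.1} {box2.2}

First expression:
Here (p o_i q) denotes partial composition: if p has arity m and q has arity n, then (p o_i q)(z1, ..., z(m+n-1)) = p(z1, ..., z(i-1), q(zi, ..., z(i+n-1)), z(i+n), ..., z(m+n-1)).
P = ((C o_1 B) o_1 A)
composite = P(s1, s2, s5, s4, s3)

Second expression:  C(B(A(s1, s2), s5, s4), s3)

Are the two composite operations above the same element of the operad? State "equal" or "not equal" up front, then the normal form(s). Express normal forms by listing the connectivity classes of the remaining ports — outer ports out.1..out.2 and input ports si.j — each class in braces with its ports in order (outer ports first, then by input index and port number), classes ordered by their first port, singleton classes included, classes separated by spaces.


equal: each reduces to {out.1, out.2, s3.1, s4.1} {s1.1} {s1.2} {s2.1} {s2.2} {s3.2} {s4.2} {s5.1} {s5.2}

The first expression, normalized: {out.1, out.2, s3.1, s4.1} {s1.1} {s1.2} {s2.1} {s2.2} {s3.2} {s4.2} {s5.1} {s5.2}
The second expression, normalized: {out.1, out.2, s3.1, s4.1} {s1.1} {s1.2} {s2.1} {s2.2} {s3.2} {s4.2} {s5.1} {s5.2}
The normal forms match — equal.


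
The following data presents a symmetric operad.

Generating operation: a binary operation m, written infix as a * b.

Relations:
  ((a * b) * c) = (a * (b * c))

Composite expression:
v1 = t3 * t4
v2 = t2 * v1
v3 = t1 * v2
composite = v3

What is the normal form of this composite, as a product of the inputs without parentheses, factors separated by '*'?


t1 * t2 * t3 * t4

Every regrouping of m is equal, so read the t-inputs in written order.
(t3 * t4) unparenthesizes to t3 * t4
(t2 * (t3 * t4)) unparenthesizes to t2 * t3 * t4
(t1 * (t2 * (t3 * t4))) unparenthesizes to t1 * t2 * t3 * t4


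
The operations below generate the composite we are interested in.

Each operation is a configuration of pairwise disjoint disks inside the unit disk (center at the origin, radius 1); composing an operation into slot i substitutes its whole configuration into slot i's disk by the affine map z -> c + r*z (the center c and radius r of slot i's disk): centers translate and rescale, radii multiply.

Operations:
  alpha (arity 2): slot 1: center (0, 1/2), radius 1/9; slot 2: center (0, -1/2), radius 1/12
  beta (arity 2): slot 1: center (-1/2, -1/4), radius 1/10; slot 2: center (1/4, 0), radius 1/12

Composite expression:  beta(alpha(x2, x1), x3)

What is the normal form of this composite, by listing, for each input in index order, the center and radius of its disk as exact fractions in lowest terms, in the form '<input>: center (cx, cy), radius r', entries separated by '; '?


x1: center (-1/2, -3/10), radius 1/120; x2: center (-1/2, -1/5), radius 1/90; x3: center (1/4, 0), radius 1/12

Each x-disk chains the slot maps above it in beta; radii multiply.
x2: after 2 affine steps, its disk has center (-1/2, -1/5), radius 1/90
x1: after 2 affine steps, its disk has center (-1/2, -3/10), radius 1/120
x3: after 1 affine step, its disk has center (1/4, 0), radius 1/12


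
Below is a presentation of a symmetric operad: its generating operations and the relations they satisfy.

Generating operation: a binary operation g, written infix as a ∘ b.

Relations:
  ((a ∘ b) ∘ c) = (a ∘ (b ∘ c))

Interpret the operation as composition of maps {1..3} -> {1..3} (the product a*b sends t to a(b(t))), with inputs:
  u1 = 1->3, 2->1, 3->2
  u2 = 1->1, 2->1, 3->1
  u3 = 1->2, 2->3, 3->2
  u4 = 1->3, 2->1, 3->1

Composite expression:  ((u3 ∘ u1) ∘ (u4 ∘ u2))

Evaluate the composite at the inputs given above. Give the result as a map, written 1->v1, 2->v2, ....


(u3 ∘ u1) = 1->2, 2->2, 3->3
(u4 ∘ u2) = 1->3, 2->3, 3->3
((u3 ∘ u1) ∘ (u4 ∘ u2)) = 1->3, 2->3, 3->3

1->3, 2->3, 3->3


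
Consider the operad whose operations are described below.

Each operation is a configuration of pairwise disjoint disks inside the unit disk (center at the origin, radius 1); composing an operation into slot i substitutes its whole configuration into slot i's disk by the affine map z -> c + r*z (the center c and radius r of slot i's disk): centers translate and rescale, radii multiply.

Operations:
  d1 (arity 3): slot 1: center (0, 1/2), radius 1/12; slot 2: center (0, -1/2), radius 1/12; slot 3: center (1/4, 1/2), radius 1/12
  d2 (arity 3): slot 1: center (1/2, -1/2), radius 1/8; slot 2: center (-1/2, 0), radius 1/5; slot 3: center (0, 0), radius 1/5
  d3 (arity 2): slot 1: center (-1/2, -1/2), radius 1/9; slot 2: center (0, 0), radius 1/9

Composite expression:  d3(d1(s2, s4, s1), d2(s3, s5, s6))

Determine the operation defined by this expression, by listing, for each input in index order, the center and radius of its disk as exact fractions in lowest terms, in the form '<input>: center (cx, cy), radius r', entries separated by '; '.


s1: center (-17/36, -4/9), radius 1/108; s2: center (-1/2, -4/9), radius 1/108; s3: center (1/18, -1/18), radius 1/72; s4: center (-1/2, -5/9), radius 1/108; s5: center (-1/18, 0), radius 1/45; s6: center (0, 0), radius 1/45

Only the slot chain above each s matters under d3; compose those maps.
for s2, the 2-step affine chain lands on center (-1/2, -4/9), radius 1/108
for s4, the 2-step affine chain lands on center (-1/2, -5/9), radius 1/108
for s1, the 2-step affine chain lands on center (-17/36, -4/9), radius 1/108
for s3, the 2-step affine chain lands on center (1/18, -1/18), radius 1/72
for s5, the 2-step affine chain lands on center (-1/18, 0), radius 1/45
for s6, the 2-step affine chain lands on center (0, 0), radius 1/45


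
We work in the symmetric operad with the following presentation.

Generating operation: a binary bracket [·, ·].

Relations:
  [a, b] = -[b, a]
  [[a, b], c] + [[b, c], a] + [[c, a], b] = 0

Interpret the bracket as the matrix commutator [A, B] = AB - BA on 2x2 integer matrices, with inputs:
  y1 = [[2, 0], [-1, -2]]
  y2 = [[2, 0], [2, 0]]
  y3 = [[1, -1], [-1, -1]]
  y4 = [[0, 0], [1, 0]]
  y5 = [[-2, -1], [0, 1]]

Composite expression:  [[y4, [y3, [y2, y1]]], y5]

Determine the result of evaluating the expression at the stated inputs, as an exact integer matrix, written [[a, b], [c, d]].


[[-20, 0], [60, 20]]

[y2, y1] = [[0, 0], [10, 0]]
[y3, [y2, y1]] = [[-10, 0], [-20, 10]]
[y4, [y3, [y2, y1]]] = [[0, 0], [-20, 0]]
[[y4, [y3, [y2, y1]]], y5] = [[-20, 0], [60, 20]]


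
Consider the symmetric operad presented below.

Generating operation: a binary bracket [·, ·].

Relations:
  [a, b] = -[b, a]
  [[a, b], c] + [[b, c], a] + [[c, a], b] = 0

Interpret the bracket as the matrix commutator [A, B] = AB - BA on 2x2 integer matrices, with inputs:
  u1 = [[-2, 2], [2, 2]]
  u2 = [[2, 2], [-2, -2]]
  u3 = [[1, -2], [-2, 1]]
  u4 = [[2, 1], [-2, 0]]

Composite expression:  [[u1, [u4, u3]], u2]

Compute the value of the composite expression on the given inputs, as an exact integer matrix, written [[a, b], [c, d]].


[u4, u3] = [[-6, -4], [4, 6]]
[u1, [u4, u3]] = [[16, 40], [-8, -16]]
[[u1, [u4, u3]], u2] = [[-64, -96], [32, 64]]

[[-64, -96], [32, 64]]


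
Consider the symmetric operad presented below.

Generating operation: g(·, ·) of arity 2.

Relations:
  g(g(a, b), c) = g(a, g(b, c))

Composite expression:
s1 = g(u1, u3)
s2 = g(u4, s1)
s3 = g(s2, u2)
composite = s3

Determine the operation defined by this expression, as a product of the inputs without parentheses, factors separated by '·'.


u4 · u1 · u3 · u2

Key point: g is associative — brackets drop, the u-order remains.
g(u1, u3) collapses to u1 · u3
g(u4, g(u1, u3)) collapses to u4 · u1 · u3
g(g(u4, g(u1, u3)), u2) collapses to u4 · u1 · u3 · u2


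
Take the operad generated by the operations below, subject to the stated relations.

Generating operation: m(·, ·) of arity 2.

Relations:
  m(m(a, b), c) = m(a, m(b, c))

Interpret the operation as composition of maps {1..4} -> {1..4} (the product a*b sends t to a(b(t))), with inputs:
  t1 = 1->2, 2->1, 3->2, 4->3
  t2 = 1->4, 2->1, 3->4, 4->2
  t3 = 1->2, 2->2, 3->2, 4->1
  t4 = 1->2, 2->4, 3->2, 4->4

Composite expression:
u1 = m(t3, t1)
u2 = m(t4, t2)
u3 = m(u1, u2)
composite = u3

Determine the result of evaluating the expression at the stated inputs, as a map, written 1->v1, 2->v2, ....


1->2, 2->2, 3->2, 4->2

m(t3, t1) = 1->2, 2->2, 3->2, 4->2
m(t4, t2) = 1->4, 2->2, 3->4, 4->4
m(m(t3, t1), m(t4, t2)) = 1->2, 2->2, 3->2, 4->2


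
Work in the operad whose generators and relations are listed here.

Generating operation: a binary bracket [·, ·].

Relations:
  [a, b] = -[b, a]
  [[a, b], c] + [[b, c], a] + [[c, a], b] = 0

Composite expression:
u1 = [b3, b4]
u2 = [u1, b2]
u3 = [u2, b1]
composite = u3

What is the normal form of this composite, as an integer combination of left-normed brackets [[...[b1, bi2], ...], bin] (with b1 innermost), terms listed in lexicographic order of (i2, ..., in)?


[[[b1, b2], b3], b4] - [[[b1, b2], b4], b3] - [[[b1, b3], b4], b2] + [[[b1, b4], b3], b2]

In the tensor algebra, words opening b1 carry the b1-anchored form.
Composite bracket: [[[b3, b4], b2], b1]
Expanding via [a, b] = ab - ba: 8 signed words (2^3 = 8).
Only words starting with b1 matter:
  b1b2b3b4 (sign +1) contributes +[[[b1, b2], b3], b4]
  b1b2b4b3 (sign -1) contributes -[[[b1, b2], b4], b3]
  b1b3b4b2 (sign -1) contributes -[[[b1, b3], b4], b2]
  b1b4b3b2 (sign +1) contributes +[[[b1, b4], b3], b2]


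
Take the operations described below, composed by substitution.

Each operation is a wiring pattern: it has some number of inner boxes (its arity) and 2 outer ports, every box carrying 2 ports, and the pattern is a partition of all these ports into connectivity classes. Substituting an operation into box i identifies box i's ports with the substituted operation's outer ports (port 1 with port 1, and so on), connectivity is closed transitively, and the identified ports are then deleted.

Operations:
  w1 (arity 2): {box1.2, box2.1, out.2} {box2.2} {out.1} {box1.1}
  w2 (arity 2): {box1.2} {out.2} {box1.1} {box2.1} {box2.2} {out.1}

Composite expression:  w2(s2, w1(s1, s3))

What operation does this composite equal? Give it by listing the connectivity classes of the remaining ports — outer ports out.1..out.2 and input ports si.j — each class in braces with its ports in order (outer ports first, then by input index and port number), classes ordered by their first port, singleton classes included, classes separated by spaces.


{out.1} {out.2} {s1.1} {s1.2, s3.1} {s2.1} {s2.2} {s3.2}


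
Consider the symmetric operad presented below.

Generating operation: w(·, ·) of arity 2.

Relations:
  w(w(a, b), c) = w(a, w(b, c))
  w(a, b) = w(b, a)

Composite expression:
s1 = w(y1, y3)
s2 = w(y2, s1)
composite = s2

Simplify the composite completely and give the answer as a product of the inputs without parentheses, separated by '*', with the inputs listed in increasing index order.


y1 * y2 * y3

With w associative and commutative, the y-input set is all that matters.
w(y1, y3) reduces to y1 * y3
w(y2, w(y1, y3)) reduces to y2 * y1 * y3
reordering the factors by index: y1 * y2 * y3


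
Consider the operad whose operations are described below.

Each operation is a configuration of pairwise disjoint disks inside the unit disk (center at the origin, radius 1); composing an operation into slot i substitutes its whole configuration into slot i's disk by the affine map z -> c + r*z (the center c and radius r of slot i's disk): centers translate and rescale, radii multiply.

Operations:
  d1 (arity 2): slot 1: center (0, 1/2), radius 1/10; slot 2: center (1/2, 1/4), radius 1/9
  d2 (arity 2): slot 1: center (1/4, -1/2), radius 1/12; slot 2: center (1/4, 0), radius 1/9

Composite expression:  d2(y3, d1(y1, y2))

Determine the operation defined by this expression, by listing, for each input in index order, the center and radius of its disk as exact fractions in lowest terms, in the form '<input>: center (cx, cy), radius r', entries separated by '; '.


Only the slot chain above each y matters under d2; compose those maps.
for y3, the 1-step affine chain lands on center (1/4, -1/2), radius 1/12
for y1, the 2-step affine chain lands on center (1/4, 1/18), radius 1/90
for y2, the 2-step affine chain lands on center (11/36, 1/36), radius 1/81

y1: center (1/4, 1/18), radius 1/90; y2: center (11/36, 1/36), radius 1/81; y3: center (1/4, -1/2), radius 1/12


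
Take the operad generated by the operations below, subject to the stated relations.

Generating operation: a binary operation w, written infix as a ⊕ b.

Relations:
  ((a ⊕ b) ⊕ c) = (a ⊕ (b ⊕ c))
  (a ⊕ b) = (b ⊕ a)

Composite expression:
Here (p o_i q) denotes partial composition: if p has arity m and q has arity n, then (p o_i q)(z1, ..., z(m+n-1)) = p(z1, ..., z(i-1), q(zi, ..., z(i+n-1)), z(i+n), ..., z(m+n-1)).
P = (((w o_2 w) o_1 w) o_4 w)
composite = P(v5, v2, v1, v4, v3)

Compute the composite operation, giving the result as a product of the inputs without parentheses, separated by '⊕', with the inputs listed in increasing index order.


v1 ⊕ v2 ⊕ v3 ⊕ v4 ⊕ v5

Any arrangement under w is one operation, so sort the v-inputs.
(v5 ⊕ v2) linearizes to v5 ⊕ v2
(v4 ⊕ v3) linearizes to v4 ⊕ v3
(v1 ⊕ (v4 ⊕ v3)) linearizes to v1 ⊕ v4 ⊕ v3
((v5 ⊕ v2) ⊕ (v1 ⊕ (v4 ⊕ v3))) linearizes to v5 ⊕ v2 ⊕ v1 ⊕ v4 ⊕ v3
reordering the factors by index: v1 ⊕ v2 ⊕ v3 ⊕ v4 ⊕ v5


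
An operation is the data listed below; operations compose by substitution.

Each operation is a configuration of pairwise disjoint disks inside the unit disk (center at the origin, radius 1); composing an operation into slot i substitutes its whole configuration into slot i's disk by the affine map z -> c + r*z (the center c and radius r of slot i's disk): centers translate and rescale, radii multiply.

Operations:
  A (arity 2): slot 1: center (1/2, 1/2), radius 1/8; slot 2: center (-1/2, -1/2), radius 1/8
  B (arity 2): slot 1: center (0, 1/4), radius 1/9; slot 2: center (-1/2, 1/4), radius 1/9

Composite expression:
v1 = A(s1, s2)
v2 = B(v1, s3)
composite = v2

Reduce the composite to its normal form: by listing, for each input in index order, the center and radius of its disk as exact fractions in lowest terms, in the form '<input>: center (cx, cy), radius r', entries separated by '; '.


s1: center (1/18, 11/36), radius 1/72; s2: center (-1/18, 7/36), radius 1/72; s3: center (-1/2, 1/4), radius 1/9

Affine substitution under B: radii multiply and s-centers shift.
s1 passes through 2 substitutions, ending at center (1/18, 11/36), radius 1/72
s2 passes through 2 substitutions, ending at center (-1/18, 7/36), radius 1/72
s3 passes through 1 substitution, ending at center (-1/2, 1/4), radius 1/9


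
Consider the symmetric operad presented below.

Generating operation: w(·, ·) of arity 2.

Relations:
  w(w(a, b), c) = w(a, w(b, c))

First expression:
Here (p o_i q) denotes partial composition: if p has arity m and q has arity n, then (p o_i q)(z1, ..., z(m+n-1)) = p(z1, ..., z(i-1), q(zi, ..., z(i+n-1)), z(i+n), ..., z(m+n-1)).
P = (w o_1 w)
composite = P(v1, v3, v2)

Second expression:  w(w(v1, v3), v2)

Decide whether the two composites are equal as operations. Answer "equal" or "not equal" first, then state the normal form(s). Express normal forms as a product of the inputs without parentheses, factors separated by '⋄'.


equal; the common form is v1 ⋄ v3 ⋄ v2


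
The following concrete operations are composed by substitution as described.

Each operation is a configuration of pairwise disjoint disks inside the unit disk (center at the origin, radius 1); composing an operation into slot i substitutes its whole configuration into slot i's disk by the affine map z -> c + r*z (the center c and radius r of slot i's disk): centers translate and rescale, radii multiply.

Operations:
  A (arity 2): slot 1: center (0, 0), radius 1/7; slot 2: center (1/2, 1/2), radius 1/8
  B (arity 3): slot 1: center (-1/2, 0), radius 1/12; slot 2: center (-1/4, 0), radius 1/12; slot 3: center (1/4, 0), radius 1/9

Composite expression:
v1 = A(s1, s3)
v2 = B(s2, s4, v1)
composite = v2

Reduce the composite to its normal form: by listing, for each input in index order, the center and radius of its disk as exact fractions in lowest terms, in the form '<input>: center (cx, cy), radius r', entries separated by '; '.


s1: center (1/4, 0), radius 1/63; s2: center (-1/2, 0), radius 1/12; s3: center (11/36, 1/18), radius 1/72; s4: center (-1/4, 0), radius 1/12

Each s-disk chains the slot maps above it in B; radii multiply.
input s2: composing its 1 substitution step yields center (-1/2, 0), radius 1/12
input s4: composing its 1 substitution step yields center (-1/4, 0), radius 1/12
input s1: composing its 2 substitution steps yields center (1/4, 0), radius 1/63
input s3: composing its 2 substitution steps yields center (11/36, 1/18), radius 1/72


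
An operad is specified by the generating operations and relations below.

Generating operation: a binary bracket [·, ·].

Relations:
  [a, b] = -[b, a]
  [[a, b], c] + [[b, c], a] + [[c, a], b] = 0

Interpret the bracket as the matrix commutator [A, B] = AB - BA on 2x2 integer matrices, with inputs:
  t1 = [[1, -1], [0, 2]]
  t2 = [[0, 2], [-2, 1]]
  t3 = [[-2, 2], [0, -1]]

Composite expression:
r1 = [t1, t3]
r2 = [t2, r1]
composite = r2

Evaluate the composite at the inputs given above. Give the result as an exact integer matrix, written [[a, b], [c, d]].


[[-6, 3], [0, 6]]

[t1, t3] = [[0, -3], [0, 0]]
[t2, [t1, t3]] = [[-6, 3], [0, 6]]


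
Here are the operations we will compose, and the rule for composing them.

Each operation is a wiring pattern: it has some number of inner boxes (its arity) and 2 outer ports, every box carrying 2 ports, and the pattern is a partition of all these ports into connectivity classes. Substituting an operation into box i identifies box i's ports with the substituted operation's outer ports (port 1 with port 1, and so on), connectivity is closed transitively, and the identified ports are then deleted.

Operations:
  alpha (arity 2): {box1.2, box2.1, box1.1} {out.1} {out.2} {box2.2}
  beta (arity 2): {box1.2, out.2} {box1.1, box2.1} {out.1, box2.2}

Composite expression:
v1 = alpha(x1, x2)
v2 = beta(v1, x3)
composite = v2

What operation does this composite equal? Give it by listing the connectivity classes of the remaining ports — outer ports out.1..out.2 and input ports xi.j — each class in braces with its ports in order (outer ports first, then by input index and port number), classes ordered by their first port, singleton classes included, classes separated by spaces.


{out.1, x3.2} {out.2} {x1.1, x1.2, x2.1} {x2.2} {x3.1}

Treat the ports identified at beta as solder joints: merge, then drop.
composing alpha on (x1, x2), with out.j its own outer ports: {out.1} {out.2} {x1.1, x1.2, x2.1} {x2.2}
composing beta on (x1, x2, x3), with out.j its own outer ports: {out.1, x3.2} {out.2} {x1.1, x1.2, x2.1} {x2.2} {x3.1}


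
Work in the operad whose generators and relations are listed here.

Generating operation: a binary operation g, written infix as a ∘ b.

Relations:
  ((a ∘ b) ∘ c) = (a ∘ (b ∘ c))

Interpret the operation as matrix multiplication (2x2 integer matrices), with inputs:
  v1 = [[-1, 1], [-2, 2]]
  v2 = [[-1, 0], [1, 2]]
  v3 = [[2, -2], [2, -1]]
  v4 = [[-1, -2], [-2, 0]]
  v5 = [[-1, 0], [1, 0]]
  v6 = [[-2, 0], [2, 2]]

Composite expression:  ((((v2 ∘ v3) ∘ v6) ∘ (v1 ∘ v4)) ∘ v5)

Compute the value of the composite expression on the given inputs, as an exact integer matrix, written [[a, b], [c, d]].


[[48, 0], [-108, 0]]


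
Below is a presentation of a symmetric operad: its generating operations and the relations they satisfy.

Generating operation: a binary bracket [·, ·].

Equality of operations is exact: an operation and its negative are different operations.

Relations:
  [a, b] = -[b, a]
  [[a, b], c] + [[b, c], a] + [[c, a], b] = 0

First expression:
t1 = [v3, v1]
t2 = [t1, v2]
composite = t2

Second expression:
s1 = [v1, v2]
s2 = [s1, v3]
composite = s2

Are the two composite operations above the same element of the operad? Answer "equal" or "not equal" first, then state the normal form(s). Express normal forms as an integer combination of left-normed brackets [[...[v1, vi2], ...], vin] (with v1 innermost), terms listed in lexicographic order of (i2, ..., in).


not equal; first: -[[v1, v3], v2]; second: [[v1, v2], v3]

Reducing the first expression gives -[[v1, v3], v2]
Reducing the second expression gives [[v1, v2], v3]
They disagree, so not equal.


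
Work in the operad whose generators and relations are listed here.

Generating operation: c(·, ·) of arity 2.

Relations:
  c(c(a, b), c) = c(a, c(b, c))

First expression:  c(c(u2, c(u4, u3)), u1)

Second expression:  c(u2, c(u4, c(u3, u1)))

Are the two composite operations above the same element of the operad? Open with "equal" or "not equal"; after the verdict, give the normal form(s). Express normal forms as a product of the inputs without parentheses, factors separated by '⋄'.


equal — both sides give u2 ⋄ u4 ⋄ u3 ⋄ u1


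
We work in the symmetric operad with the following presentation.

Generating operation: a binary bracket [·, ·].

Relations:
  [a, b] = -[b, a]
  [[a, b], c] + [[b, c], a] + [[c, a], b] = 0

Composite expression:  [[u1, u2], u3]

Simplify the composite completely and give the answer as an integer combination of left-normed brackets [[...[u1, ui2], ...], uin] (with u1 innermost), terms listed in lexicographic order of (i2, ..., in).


[[u1, u2], u3]


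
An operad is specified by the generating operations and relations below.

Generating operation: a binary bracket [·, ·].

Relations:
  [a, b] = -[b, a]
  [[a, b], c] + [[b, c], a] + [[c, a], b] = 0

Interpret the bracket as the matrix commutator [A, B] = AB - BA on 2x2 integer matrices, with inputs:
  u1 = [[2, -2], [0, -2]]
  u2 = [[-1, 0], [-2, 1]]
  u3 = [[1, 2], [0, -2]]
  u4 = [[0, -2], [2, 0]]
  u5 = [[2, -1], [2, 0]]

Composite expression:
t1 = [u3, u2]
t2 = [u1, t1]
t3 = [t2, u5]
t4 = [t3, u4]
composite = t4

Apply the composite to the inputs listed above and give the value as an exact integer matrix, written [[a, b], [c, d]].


[[48, 96], [96, -48]]

[u3, u2] = [[-4, 4], [6, 4]]
[u1, [u3, u2]] = [[-12, 0], [-24, 12]]
[[u1, [u3, u2]], u5] = [[-24, 24], [0, 24]]
[[[u1, [u3, u2]], u5], u4] = [[48, 96], [96, -48]]


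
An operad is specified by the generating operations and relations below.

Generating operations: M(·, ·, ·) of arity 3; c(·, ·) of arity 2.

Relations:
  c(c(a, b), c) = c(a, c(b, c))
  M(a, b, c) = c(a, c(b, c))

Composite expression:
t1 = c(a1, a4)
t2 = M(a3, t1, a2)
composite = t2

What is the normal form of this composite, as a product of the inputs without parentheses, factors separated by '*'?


a3 * a1 * a4 * a2


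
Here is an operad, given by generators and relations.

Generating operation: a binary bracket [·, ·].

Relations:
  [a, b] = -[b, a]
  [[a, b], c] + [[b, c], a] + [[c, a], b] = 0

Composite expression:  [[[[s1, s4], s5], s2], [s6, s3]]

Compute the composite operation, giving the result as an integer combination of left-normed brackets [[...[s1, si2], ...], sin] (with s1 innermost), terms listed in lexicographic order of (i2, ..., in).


-[[[[[s1, s4], s5], s2], s3], s6] + [[[[[s1, s4], s5], s2], s6], s3]

Expand each bracket as ab - ba; the s1-initial words give the coefficients.
Composite bracket: [[[[s1, s4], s5], s2], [s6, s3]]
Under [a, b] = ab - ba we get 32 signed associative words (2^5 = 32).
The s1-initial words carry the normal form:
  s1s4s5s2s3s6 appears with sign -1, giving the term -[[[[[s1, s4], s5], s2], s3], s6]
  s1s4s5s2s6s3 appears with sign +1, giving the term +[[[[[s1, s4], s5], s2], s6], s3]


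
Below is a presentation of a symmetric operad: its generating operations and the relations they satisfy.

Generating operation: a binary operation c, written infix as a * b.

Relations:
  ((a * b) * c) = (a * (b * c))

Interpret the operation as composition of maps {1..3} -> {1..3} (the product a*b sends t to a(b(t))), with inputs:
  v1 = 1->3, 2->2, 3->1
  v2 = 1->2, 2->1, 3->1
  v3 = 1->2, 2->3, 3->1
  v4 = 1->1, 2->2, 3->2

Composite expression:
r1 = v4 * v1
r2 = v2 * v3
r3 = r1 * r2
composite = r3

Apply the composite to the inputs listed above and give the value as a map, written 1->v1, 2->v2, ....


1->2, 2->2, 3->2

(v4 * v1) = 1->2, 2->2, 3->1
(v2 * v3) = 1->1, 2->1, 3->2
((v4 * v1) * (v2 * v3)) = 1->2, 2->2, 3->2


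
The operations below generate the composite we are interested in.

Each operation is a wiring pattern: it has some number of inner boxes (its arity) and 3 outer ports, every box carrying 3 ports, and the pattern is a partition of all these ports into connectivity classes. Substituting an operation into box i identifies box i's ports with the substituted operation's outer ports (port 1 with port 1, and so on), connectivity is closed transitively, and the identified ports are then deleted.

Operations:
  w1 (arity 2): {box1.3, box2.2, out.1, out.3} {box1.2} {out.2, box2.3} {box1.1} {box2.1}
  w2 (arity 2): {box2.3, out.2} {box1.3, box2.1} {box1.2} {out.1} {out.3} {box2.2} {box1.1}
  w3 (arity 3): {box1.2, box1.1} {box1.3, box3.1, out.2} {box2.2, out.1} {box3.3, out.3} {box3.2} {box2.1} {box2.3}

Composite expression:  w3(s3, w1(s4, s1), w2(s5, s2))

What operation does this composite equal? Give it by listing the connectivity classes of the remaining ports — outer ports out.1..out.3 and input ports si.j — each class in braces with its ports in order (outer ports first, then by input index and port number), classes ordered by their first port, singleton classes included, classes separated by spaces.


{out.1, s1.3} {out.2, s3.3} {out.3} {s1.1} {s1.2, s4.3} {s2.1, s5.3} {s2.2} {s2.3} {s3.1, s3.2} {s4.1} {s4.2} {s5.1} {s5.2}

Connectivity passes through glued w3-boundaries; trace each wire chain.
composing w1 on (s4, s1), with out.j its own outer ports: {out.1, out.3, s1.2, s4.3} {out.2, s1.3} {s1.1} {s4.1} {s4.2}
composing w2 on (s5, s2), with out.j its own outer ports: {out.1} {out.2, s2.3} {out.3} {s2.1, s5.3} {s2.2} {s5.1} {s5.2}
composing w3 on (s3, s4, s1, s5, s2), with out.j its own outer ports: {out.1, s1.3} {out.2, s3.3} {out.3} {s1.1} {s1.2, s4.3} {s2.1, s5.3} {s2.2} {s2.3} {s3.1, s3.2} {s4.1} {s4.2} {s5.1} {s5.2}


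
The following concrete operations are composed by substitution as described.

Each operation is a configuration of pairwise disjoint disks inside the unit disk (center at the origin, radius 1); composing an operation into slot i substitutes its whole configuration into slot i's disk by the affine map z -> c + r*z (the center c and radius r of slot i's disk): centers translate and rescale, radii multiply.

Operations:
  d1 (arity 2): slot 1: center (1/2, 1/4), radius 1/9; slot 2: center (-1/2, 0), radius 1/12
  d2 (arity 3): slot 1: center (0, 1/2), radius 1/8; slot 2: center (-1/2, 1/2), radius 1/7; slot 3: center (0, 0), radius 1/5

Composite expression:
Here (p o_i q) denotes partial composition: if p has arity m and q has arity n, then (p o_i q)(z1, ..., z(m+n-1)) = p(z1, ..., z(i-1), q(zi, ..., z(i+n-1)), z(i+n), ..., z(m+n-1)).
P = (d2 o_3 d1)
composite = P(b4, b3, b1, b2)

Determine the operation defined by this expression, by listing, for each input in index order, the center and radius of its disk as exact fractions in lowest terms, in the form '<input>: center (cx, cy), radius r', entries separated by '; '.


b1: center (1/10, 1/20), radius 1/45; b2: center (-1/10, 0), radius 1/60; b3: center (-1/2, 1/2), radius 1/7; b4: center (0, 1/2), radius 1/8

Affine substitution under d2: radii multiply and b-centers shift.
input b4: composing its 1 substitution step yields center (0, 1/2), radius 1/8
input b3: composing its 1 substitution step yields center (-1/2, 1/2), radius 1/7
input b1: composing its 2 substitution steps yields center (1/10, 1/20), radius 1/45
input b2: composing its 2 substitution steps yields center (-1/10, 0), radius 1/60


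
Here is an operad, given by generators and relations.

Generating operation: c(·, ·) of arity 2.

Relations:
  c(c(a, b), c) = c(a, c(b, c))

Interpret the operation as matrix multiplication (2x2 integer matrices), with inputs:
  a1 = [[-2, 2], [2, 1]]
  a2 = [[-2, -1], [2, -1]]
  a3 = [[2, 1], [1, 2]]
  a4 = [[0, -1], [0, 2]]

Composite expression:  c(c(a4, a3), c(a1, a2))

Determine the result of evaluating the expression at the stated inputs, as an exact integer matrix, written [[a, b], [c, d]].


c(a4, a3) = [[-1, -2], [2, 4]]
c(a1, a2) = [[8, 0], [-2, -3]]
c(c(a4, a3), c(a1, a2)) = [[-4, 6], [8, -12]]

[[-4, 6], [8, -12]]


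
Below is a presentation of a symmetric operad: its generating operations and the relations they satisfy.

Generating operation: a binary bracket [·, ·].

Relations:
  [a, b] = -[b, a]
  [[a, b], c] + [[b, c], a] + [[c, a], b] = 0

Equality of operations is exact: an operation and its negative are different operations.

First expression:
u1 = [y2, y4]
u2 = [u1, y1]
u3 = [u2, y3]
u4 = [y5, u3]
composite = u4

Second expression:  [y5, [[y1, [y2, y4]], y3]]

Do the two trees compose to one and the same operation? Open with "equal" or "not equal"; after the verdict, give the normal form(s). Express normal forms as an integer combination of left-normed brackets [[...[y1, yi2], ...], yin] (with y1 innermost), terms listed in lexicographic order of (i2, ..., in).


not equal: they reduce to [[[[y1, y2], y4], y3], y5] - [[[[y1, y4], y2], y3], y5] and -[[[[y1, y2], y4], y3], y5] + [[[[y1, y4], y2], y3], y5]

In normal form, the first expression is [[[[y1, y2], y4], y3], y5] - [[[[y1, y4], y2], y3], y5]
In normal form, the second expression is -[[[[y1, y2], y4], y3], y5] + [[[[y1, y4], y2], y3], y5]
They disagree, so not equal.


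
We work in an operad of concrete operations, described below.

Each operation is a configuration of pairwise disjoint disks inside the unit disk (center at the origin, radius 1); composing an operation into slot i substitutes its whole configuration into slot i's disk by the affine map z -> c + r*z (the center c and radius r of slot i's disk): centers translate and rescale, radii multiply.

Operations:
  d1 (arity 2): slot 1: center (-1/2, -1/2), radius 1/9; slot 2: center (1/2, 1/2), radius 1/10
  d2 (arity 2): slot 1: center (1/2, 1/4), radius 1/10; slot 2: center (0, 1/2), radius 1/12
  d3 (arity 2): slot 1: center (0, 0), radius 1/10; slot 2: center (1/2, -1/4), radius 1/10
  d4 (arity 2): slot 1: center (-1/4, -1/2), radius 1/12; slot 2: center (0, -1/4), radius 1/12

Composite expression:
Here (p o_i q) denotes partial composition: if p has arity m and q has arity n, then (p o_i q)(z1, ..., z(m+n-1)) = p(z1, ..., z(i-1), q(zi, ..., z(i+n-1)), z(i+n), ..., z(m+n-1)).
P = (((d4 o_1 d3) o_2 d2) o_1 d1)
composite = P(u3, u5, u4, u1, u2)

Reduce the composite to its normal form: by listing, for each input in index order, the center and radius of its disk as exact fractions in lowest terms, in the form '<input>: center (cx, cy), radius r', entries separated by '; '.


Follow each u-input down from d4: c' goes to c + r*c', radius to r*r'.
tracing u3 down its 3-map path: center (-61/240, -121/240), radius 1/1080
tracing u5 down its 3-map path: center (-59/240, -119/240), radius 1/1200
tracing u4 down its 3-map path: center (-49/240, -83/160), radius 1/1200
tracing u1 down its 3-map path: center (-5/24, -31/60), radius 1/1440
tracing u2 down its 1-map path: center (0, -1/4), radius 1/12

u1: center (-5/24, -31/60), radius 1/1440; u2: center (0, -1/4), radius 1/12; u3: center (-61/240, -121/240), radius 1/1080; u4: center (-49/240, -83/160), radius 1/1200; u5: center (-59/240, -119/240), radius 1/1200


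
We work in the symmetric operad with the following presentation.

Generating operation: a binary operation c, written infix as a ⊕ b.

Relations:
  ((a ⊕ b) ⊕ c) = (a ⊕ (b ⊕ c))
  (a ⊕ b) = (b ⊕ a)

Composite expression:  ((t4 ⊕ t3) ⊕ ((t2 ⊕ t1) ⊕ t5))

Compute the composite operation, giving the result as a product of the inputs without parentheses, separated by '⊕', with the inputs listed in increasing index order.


Key point: c commutes, so take the t-inputs in any fixed order.
(t4 ⊕ t3) flattens to t4 ⊕ t3
(t2 ⊕ t1) flattens to t2 ⊕ t1
((t2 ⊕ t1) ⊕ t5) flattens to t2 ⊕ t1 ⊕ t5
((t4 ⊕ t3) ⊕ ((t2 ⊕ t1) ⊕ t5)) flattens to t4 ⊕ t3 ⊕ t2 ⊕ t1 ⊕ t5
rearranged into index order: t1 ⊕ t2 ⊕ t3 ⊕ t4 ⊕ t5

t1 ⊕ t2 ⊕ t3 ⊕ t4 ⊕ t5


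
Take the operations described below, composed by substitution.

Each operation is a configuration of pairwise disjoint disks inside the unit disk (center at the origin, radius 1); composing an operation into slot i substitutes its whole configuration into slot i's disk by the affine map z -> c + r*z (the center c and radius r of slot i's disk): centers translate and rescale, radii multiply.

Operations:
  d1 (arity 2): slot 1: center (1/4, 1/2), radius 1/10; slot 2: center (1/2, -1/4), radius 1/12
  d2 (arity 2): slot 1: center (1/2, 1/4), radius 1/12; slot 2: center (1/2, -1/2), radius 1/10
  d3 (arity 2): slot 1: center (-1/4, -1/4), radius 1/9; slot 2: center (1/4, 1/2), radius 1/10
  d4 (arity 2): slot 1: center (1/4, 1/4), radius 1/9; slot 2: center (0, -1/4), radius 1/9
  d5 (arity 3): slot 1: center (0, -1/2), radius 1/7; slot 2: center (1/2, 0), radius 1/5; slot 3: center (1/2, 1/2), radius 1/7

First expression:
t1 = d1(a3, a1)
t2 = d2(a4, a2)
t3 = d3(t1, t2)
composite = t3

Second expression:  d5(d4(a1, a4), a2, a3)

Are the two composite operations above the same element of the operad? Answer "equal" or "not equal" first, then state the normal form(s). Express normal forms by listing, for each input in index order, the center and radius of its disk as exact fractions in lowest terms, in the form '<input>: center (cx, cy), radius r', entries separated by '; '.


not equal — first a1: center (-7/36, -5/18), radius 1/108; a2: center (3/10, 9/20), radius 1/100; a3: center (-2/9, -7/36), radius 1/90; a4: center (3/10, 21/40), radius 1/120, second a1: center (1/28, -13/28), radius 1/63; a2: center (1/2, 0), radius 1/5; a3: center (1/2, 1/2), radius 1/7; a4: center (0, -15/28), radius 1/63

The first expression reduces to a1: center (-7/36, -5/18), radius 1/108; a2: center (3/10, 9/20), radius 1/100; a3: center (-2/9, -7/36), radius 1/90; a4: center (3/10, 21/40), radius 1/120
The second expression reduces to a1: center (1/28, -13/28), radius 1/63; a2: center (1/2, 0), radius 1/5; a3: center (1/2, 1/2), radius 1/7; a4: center (0, -15/28), radius 1/63
Different reductions; not equal.


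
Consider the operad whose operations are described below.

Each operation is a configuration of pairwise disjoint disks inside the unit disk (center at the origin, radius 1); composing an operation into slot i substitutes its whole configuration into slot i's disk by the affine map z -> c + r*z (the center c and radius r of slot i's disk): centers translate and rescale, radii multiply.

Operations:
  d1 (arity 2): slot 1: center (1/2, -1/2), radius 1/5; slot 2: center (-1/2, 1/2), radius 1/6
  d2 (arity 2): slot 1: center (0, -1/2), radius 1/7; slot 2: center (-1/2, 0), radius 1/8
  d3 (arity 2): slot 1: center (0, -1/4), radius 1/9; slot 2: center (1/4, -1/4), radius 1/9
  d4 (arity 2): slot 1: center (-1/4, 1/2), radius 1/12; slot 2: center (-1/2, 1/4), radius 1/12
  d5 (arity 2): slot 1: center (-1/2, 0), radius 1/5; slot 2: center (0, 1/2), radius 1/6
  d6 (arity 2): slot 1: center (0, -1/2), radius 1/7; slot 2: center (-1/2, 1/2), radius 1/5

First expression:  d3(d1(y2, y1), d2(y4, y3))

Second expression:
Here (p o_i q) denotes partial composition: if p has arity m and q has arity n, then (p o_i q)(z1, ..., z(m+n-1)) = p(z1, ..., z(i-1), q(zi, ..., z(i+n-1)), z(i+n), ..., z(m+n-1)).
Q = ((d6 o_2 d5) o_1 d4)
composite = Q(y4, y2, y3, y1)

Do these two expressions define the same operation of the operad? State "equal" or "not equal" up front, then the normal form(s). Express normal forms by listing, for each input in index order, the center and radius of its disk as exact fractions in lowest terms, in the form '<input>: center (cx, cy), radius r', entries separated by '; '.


Normal form of the first expression: y1: center (-1/18, -7/36), radius 1/54; y2: center (1/18, -11/36), radius 1/45; y3: center (7/36, -1/4), radius 1/72; y4: center (1/4, -11/36), radius 1/63
Normal form of the second expression: y1: center (-1/2, 3/5), radius 1/30; y2: center (-1/14, -13/28), radius 1/84; y3: center (-3/5, 1/2), radius 1/25; y4: center (-1/28, -3/7), radius 1/84
The normal forms differ: not equal.

not equal; first: y1: center (-1/18, -7/36), radius 1/54; y2: center (1/18, -11/36), radius 1/45; y3: center (7/36, -1/4), radius 1/72; y4: center (1/4, -11/36), radius 1/63; second: y1: center (-1/2, 3/5), radius 1/30; y2: center (-1/14, -13/28), radius 1/84; y3: center (-3/5, 1/2), radius 1/25; y4: center (-1/28, -3/7), radius 1/84
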